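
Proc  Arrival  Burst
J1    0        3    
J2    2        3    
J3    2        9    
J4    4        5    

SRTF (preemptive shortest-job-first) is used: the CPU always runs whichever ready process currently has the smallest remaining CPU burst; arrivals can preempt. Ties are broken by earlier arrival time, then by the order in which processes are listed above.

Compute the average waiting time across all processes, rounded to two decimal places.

3.00

Schedule: | J1 0-3 | J2 3-6 | J4 6-11 | J3 11-20 |
Completion: J1=3  J2=6  J3=20  J4=11
Turnaround (C−A): J1=3  J2=4  J3=18  J4=7
Waiting times: J1=0, J2=1, J3=9, J4=2
Average waiting = (0+1+9+2) / 4 = 12/4 = 3.00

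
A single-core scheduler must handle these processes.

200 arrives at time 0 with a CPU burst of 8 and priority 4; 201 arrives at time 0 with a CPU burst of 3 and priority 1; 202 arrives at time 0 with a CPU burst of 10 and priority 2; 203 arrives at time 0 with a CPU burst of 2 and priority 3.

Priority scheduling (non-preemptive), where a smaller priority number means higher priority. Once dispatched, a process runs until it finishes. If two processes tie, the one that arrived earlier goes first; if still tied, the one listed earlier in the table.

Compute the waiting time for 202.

3

Schedule: | 201 0-3 | 202 3-13 | 203 13-15 | 200 15-23 |
Completion: 200=23  201=3  202=13  203=15
Turnaround (C−A): 200=23  201=3  202=13  203=15
Waiting(202) = turnaround − burst = 13 − 10 = 3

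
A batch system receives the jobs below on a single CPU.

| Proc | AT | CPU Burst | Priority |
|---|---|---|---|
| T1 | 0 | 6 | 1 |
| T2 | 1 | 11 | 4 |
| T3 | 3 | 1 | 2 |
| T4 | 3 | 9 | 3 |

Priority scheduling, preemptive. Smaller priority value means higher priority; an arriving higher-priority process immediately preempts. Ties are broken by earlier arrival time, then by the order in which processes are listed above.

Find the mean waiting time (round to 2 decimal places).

Gantt: | T1 0-6 | T3 6-7 | T4 7-16 | T2 16-27 |
Completion: T1=6  T2=27  T3=7  T4=16
Turnaround (C−A): T1=6  T2=26  T3=4  T4=13
Waiting times: T1=0, T2=15, T3=3, T4=4
Average waiting = (0+15+3+4) / 4 = 22/4 = 5.50

5.50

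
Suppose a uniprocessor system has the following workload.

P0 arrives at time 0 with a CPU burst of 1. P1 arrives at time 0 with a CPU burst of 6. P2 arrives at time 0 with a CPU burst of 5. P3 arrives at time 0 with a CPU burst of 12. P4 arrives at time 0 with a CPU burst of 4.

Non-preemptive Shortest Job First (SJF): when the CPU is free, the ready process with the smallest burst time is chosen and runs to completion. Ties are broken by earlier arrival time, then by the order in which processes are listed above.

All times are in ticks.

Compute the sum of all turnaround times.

60

Gantt: | P0 0-1 | P4 1-5 | P2 5-10 | P1 10-16 | P3 16-28 |
Completion: P0=1  P1=16  P2=10  P3=28  P4=5
Turnaround = completion − arrival: P0=1, P1=16, P2=10, P3=28, P4=5
Total turnaround = 1 + 16 + 10 + 28 + 5 = 60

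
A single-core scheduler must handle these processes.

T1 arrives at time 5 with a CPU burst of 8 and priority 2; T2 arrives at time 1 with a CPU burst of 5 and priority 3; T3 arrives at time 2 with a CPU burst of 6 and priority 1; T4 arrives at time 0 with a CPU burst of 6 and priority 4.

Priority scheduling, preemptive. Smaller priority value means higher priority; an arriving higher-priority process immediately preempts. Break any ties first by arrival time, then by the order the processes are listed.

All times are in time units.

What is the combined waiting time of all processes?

36

Gantt: | T4 0-1 | T2 1-2 | T3 2-8 | T1 8-16 | T2 16-20 | T4 20-25 |
Completion: T1=16  T2=20  T3=8  T4=25
Turnaround (C−A): T1=11  T2=19  T3=6  T4=25
Waiting = turnaround − burst: T1=3, T2=14, T3=0, T4=19
Total waiting = 3 + 14 + 0 + 19 = 36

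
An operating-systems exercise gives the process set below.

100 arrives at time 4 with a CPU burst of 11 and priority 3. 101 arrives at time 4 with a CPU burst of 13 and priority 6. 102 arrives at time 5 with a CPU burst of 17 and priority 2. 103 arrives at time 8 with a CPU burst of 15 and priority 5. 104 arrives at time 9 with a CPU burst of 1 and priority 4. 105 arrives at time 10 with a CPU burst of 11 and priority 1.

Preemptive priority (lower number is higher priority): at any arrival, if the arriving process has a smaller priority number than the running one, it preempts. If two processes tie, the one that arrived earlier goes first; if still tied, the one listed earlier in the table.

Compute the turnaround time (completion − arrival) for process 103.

Gantt: | idle 0-4 | 100 4-5 | 102 5-10 | 105 10-21 | 102 21-33 | 100 33-43 | 104 43-44 | 103 44-59 | 101 59-72 |
Completion: 100=43  101=72  102=33  103=59  104=44  105=21
Turnaround(103) = completion − arrival = 59 − 8 = 51

51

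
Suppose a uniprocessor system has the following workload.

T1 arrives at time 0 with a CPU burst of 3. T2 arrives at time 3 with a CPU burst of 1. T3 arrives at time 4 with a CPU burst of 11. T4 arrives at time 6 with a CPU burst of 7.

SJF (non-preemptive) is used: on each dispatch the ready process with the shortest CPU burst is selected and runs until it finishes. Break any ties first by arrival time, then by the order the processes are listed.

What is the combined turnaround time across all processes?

Gantt: | T1 0-3 | T2 3-4 | T3 4-15 | T4 15-22 |
Completion: T1=3  T2=4  T3=15  T4=22
Turnaround (C−A): T1=3  T2=1  T3=11  T4=16
Turnaround = completion − arrival: T1=3, T2=1, T3=11, T4=16
Total turnaround = 3 + 1 + 11 + 16 = 31

31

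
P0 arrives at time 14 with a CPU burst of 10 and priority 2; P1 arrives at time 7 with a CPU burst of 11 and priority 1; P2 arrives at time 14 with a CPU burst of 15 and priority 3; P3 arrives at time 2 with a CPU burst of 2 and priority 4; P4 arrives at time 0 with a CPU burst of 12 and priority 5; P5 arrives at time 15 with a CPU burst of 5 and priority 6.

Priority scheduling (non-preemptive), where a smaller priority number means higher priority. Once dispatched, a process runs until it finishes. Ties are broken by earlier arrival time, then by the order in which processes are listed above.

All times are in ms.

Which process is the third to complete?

P0

Timeline: | P4 0-12 | P1 12-23 | P0 23-33 | P2 33-48 | P3 48-50 | P5 50-55 |
Completion: P0=33  P1=23  P2=48  P3=50  P4=12  P5=55
Turnaround (C−A): P0=19  P1=16  P2=34  P3=48  P4=12  P5=40
Finish order: P4 → P1 → P0 → P2 → P3 → P5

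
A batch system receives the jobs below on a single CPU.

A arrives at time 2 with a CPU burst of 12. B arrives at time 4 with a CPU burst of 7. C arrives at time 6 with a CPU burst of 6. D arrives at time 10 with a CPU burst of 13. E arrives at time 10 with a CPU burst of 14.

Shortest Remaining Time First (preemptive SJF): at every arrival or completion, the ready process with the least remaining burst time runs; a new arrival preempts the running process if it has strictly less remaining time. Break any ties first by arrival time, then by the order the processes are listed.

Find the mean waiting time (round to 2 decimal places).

Schedule: | idle 0-2 | A 2-4 | B 4-11 | C 11-17 | A 17-27 | D 27-40 | E 40-54 |
Completion: A=27  B=11  C=17  D=40  E=54
Waiting times: A=13, B=0, C=5, D=17, E=30
Average waiting = (13+0+5+17+30) / 5 = 65/5 = 13.00

13.00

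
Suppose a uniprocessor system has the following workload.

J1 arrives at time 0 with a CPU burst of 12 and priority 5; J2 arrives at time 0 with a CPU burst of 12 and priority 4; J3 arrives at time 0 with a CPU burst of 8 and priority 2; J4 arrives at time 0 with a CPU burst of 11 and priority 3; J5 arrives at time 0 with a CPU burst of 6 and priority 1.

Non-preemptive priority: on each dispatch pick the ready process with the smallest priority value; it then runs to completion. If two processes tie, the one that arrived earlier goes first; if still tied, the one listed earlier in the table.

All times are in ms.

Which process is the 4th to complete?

J2

Gantt: | J5 0-6 | J3 6-14 | J4 14-25 | J2 25-37 | J1 37-49 |
Completion: J1=49  J2=37  J3=14  J4=25  J5=6
Finish order: J5 → J3 → J4 → J2 → J1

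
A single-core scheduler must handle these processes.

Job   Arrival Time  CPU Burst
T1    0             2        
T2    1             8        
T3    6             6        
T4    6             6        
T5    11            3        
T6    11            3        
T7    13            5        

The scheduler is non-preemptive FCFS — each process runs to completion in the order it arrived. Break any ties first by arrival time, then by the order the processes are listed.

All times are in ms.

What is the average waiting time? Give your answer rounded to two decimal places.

7.86

Schedule: | T1 0-2 | T2 2-10 | T3 10-16 | T4 16-22 | T5 22-25 | T6 25-28 | T7 28-33 |
Completion: T1=2  T2=10  T3=16  T4=22  T5=25  T6=28  T7=33
Turnaround (C−A): T1=2  T2=9  T3=10  T4=16  T5=14  T6=17  T7=20
Waiting times: T1=0, T2=1, T3=4, T4=10, T5=11, T6=14, T7=15
Average waiting = (0+1+4+10+11+14+15) / 7 = 55/7 = 7.86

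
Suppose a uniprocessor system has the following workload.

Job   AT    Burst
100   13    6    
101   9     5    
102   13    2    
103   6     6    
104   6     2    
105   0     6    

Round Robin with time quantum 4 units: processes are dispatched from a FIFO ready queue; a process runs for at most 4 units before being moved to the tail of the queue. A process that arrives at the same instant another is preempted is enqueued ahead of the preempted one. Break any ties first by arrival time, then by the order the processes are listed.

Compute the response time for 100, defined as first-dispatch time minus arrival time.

Schedule: | 105 0-6 | 103 6-10 | 104 10-12 | 101 12-16 | 103 16-18 | 100 18-22 | 102 22-24 | 101 24-25 | 100 25-27 |
Completion: 100=27  101=25  102=24  103=18  104=12  105=6
Turnaround (C−A): 100=14  101=16  102=11  103=12  104=6  105=6
Response(100) = first start − arrival = 18 − 13 = 5

5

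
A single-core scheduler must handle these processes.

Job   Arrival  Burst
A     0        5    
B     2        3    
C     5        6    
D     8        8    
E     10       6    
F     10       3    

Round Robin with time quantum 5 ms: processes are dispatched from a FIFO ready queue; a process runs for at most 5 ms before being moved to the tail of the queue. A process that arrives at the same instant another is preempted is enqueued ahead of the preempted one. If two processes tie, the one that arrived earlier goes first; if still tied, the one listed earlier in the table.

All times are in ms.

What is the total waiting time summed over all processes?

61

Timeline: | A 0-5 | B 5-8 | C 8-13 | D 13-18 | E 18-23 | F 23-26 | C 26-27 | D 27-30 | E 30-31 |
Completion: A=5  B=8  C=27  D=30  E=31  F=26
Waiting = turnaround − burst: A=0, B=3, C=16, D=14, E=15, F=13
Total waiting = 0 + 3 + 16 + 14 + 15 + 13 = 61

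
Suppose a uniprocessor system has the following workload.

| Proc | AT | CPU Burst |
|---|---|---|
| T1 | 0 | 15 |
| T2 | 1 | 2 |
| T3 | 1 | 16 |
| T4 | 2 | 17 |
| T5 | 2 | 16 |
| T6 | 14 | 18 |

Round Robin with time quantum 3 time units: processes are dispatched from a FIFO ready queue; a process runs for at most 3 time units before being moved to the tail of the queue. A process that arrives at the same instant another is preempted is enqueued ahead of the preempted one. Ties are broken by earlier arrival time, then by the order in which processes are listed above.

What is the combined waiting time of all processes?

Gantt: | T1 0-3 | T2 3-5 | T3 5-8 | T4 8-11 | T5 11-14 | T1 14-17 | T3 17-20 | T4 20-23 | T6 23-26 | T5 26-29 | T1 29-32 | T3 32-35 | T4 35-38 | T6 38-41 | T5 41-44 | T1 44-47 | T3 47-50 | T4 50-53 | T6 53-56 | T5 56-59 | T1 59-62 | T3 62-65 | T4 65-68 | T6 68-71 | T5 71-74 | T3 74-75 | T4 75-77 | T6 77-80 | T5 80-81 | T6 81-84 |
Completion: T1=62  T2=5  T3=75  T4=77  T5=81  T6=84
Waiting = turnaround − burst: T1=47, T2=2, T3=58, T4=58, T5=63, T6=52
Total waiting = 47 + 2 + 58 + 58 + 63 + 52 = 280

280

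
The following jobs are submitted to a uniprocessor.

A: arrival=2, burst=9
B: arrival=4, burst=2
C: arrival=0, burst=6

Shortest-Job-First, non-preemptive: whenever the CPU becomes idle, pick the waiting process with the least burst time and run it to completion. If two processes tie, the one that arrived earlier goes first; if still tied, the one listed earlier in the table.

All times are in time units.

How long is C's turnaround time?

Timeline: | C 0-6 | B 6-8 | A 8-17 |
Completion: A=17  B=8  C=6
Turnaround (C−A): A=15  B=4  C=6
Turnaround(C) = completion − arrival = 6 − 0 = 6

6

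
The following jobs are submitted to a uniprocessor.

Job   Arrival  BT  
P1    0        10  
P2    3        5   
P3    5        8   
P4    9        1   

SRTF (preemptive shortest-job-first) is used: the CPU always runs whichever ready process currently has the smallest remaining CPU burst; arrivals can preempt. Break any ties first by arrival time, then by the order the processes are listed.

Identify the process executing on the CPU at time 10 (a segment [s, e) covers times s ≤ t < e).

P1

Timeline: | P1 0-3 | P2 3-8 | P1 8-9 | P4 9-10 | P1 10-16 | P3 16-24 |
Completion: P1=16  P2=8  P3=24  P4=10
Turnaround (C−A): P1=16  P2=5  P3=19  P4=1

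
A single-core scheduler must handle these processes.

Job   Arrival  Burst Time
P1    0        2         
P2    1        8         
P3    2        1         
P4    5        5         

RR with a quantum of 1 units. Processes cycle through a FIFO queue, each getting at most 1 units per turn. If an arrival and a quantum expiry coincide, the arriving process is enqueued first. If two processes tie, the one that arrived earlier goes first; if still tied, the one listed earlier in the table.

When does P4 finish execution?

Schedule: | P1 0-1 | P2 1-2 | P1 2-3 | P3 3-4 | P2 4-5 | P4 5-6 | P2 6-7 | P4 7-8 | P2 8-9 | P4 9-10 | P2 10-11 | P4 11-12 | P2 12-13 | P4 13-14 | P2 14-16 |
Completion: P1=3  P2=16  P3=4  P4=14
Turnaround (C−A): P1=3  P2=15  P3=2  P4=9

14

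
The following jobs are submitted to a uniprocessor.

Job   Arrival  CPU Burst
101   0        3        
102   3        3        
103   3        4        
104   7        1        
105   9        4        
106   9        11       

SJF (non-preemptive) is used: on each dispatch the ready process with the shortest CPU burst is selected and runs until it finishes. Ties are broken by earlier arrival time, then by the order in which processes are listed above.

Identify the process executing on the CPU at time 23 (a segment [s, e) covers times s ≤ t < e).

106

Schedule: | 101 0-3 | 102 3-6 | 103 6-10 | 104 10-11 | 105 11-15 | 106 15-26 |
Completion: 101=3  102=6  103=10  104=11  105=15  106=26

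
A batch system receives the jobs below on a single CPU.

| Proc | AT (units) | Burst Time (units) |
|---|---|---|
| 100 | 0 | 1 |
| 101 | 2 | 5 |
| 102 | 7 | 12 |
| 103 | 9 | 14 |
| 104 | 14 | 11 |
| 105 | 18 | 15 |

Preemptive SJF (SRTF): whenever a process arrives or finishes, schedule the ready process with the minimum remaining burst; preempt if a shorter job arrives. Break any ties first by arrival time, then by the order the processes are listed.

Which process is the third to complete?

102

Timeline: | 100 0-1 | idle 1-2 | 101 2-7 | 102 7-19 | 104 19-30 | 103 30-44 | 105 44-59 |
Completion: 100=1  101=7  102=19  103=44  104=30  105=59
Turnaround (C−A): 100=1  101=5  102=12  103=35  104=16  105=41
Finish order: 100 → 101 → 102 → 104 → 103 → 105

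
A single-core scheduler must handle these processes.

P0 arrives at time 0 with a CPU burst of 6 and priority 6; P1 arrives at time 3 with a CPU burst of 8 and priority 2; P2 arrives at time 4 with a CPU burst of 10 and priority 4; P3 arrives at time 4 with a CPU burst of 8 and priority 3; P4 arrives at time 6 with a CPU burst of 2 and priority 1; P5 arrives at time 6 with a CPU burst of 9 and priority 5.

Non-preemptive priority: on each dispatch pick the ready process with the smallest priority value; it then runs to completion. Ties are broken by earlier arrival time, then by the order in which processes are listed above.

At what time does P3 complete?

Timeline: | P0 0-6 | P4 6-8 | P1 8-16 | P3 16-24 | P2 24-34 | P5 34-43 |
Completion: P0=6  P1=16  P2=34  P3=24  P4=8  P5=43

24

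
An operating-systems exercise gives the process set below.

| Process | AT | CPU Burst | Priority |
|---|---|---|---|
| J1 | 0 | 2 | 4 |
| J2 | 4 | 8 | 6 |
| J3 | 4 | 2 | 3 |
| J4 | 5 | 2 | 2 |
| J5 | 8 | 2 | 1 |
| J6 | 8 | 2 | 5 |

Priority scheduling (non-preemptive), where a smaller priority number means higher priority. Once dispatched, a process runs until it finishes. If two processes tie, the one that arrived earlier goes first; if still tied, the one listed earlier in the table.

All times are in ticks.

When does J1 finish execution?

2

Timeline: | J1 0-2 | idle 2-4 | J3 4-6 | J4 6-8 | J5 8-10 | J6 10-12 | J2 12-20 |
Completion: J1=2  J2=20  J3=6  J4=8  J5=10  J6=12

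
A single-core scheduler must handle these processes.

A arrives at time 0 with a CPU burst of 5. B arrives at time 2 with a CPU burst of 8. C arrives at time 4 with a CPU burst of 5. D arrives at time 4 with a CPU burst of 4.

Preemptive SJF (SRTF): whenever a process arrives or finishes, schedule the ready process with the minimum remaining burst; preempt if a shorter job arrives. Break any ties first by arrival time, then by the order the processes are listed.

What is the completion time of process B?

Timeline: | A 0-5 | D 5-9 | C 9-14 | B 14-22 |
Completion: A=5  B=22  C=14  D=9
Turnaround (C−A): A=5  B=20  C=10  D=5

22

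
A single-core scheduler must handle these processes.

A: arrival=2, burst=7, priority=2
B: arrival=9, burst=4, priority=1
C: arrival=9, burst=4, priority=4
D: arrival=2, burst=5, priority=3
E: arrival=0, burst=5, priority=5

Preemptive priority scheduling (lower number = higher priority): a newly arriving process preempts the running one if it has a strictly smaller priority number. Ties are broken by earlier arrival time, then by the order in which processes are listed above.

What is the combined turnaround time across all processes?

Timeline: | E 0-2 | A 2-9 | B 9-13 | D 13-18 | C 18-22 | E 22-25 |
Completion: A=9  B=13  C=22  D=18  E=25
Turnaround (C−A): A=7  B=4  C=13  D=16  E=25
Turnaround = completion − arrival: A=7, B=4, C=13, D=16, E=25
Total turnaround = 7 + 4 + 13 + 16 + 25 = 65

65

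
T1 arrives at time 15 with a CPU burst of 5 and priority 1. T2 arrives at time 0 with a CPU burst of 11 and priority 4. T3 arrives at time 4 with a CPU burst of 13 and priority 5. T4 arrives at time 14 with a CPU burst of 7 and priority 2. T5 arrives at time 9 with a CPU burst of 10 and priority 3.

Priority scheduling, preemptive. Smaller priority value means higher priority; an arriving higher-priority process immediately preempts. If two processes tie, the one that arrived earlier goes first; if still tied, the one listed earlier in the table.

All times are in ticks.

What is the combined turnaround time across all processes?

114

Timeline: | T2 0-9 | T5 9-14 | T4 14-15 | T1 15-20 | T4 20-26 | T5 26-31 | T2 31-33 | T3 33-46 |
Completion: T1=20  T2=33  T3=46  T4=26  T5=31
Turnaround = completion − arrival: T1=5, T2=33, T3=42, T4=12, T5=22
Total turnaround = 5 + 33 + 42 + 12 + 22 = 114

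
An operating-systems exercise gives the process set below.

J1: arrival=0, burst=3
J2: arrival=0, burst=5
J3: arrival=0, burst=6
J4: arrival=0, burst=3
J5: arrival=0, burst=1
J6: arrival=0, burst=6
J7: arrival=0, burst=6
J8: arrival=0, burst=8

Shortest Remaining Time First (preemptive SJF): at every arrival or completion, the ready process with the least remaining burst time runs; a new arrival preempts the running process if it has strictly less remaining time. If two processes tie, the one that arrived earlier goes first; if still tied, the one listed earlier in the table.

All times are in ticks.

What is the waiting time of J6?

Gantt: | J5 0-1 | J1 1-4 | J4 4-7 | J2 7-12 | J3 12-18 | J6 18-24 | J7 24-30 | J8 30-38 |
Completion: J1=4  J2=12  J3=18  J4=7  J5=1  J6=24  J7=30  J8=38
Turnaround (C−A): J1=4  J2=12  J3=18  J4=7  J5=1  J6=24  J7=30  J8=38
Waiting(J6) = turnaround − burst = 24 − 6 = 18

18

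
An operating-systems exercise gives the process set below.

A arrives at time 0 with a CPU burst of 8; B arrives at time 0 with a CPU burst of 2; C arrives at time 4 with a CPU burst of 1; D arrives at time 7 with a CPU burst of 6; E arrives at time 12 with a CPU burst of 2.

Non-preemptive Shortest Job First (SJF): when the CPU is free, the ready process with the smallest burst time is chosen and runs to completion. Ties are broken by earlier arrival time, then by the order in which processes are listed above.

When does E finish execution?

19

Schedule: | B 0-2 | A 2-10 | C 10-11 | D 11-17 | E 17-19 |
Completion: A=10  B=2  C=11  D=17  E=19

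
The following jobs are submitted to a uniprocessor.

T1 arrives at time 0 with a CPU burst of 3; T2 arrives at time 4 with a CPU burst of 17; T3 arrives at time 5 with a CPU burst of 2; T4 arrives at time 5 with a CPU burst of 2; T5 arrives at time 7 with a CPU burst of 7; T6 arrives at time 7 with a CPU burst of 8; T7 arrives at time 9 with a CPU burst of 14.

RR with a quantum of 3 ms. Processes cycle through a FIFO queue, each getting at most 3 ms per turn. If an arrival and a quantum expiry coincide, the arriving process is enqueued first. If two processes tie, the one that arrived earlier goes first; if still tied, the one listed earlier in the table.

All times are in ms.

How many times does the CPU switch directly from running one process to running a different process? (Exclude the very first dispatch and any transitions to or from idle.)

18

Schedule: | T1 0-3 | idle 3-4 | T2 4-7 | T3 7-9 | T4 9-11 | T5 11-14 | T6 14-17 | T2 17-20 | T7 20-23 | T5 23-26 | T6 26-29 | T2 29-32 | T7 32-35 | T5 35-36 | T6 36-38 | T2 38-41 | T7 41-44 | T2 44-47 | T7 47-50 | T2 50-52 | T7 52-54 |
Completion: T1=3  T2=52  T3=9  T4=11  T5=36  T6=38  T7=54
Turnaround (C−A): T1=3  T2=48  T3=4  T4=6  T5=29  T6=31  T7=45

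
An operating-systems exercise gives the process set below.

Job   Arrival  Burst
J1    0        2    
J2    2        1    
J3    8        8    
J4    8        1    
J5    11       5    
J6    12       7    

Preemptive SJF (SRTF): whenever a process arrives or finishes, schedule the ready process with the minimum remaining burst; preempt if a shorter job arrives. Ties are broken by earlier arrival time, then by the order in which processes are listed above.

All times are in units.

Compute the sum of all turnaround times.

40

Gantt: | J1 0-2 | J2 2-3 | idle 3-8 | J4 8-9 | J3 9-11 | J5 11-16 | J3 16-22 | J6 22-29 |
Completion: J1=2  J2=3  J3=22  J4=9  J5=16  J6=29
Turnaround (C−A): J1=2  J2=1  J3=14  J4=1  J5=5  J6=17
Turnaround = completion − arrival: J1=2, J2=1, J3=14, J4=1, J5=5, J6=17
Total turnaround = 2 + 1 + 14 + 1 + 5 + 17 = 40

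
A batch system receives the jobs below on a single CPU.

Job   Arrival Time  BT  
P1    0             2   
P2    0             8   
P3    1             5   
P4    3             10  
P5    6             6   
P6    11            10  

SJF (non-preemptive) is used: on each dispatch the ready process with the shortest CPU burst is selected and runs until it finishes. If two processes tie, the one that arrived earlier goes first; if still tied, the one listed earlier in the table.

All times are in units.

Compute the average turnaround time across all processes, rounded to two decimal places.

15.67

Timeline: | P1 0-2 | P3 2-7 | P5 7-13 | P2 13-21 | P4 21-31 | P6 31-41 |
Completion: P1=2  P2=21  P3=7  P4=31  P5=13  P6=41
Turnaround (C−A): P1=2  P2=21  P3=6  P4=28  P5=7  P6=30
Turnaround times: P1=2, P2=21, P3=6, P4=28, P5=7, P6=30
Average turnaround = (2+21+6+28+7+30) / 6 = 94/6 = 15.67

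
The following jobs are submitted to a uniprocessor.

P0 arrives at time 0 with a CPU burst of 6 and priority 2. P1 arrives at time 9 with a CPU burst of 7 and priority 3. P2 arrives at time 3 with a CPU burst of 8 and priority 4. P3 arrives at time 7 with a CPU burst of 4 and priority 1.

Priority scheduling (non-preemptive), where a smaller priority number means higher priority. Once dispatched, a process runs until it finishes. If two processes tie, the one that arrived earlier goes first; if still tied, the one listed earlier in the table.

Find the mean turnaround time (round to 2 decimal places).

11.00

Gantt: | P0 0-6 | P2 6-14 | P3 14-18 | P1 18-25 |
Completion: P0=6  P1=25  P2=14  P3=18
Turnaround (C−A): P0=6  P1=16  P2=11  P3=11
Turnaround times: P0=6, P1=16, P2=11, P3=11
Average turnaround = (6+16+11+11) / 4 = 44/4 = 11.00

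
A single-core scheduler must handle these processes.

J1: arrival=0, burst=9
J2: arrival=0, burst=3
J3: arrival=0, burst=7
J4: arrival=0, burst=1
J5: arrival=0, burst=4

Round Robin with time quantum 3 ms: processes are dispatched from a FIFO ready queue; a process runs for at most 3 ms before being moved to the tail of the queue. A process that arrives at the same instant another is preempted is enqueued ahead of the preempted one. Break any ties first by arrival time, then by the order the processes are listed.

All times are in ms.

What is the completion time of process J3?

Schedule: | J1 0-3 | J2 3-6 | J3 6-9 | J4 9-10 | J5 10-13 | J1 13-16 | J3 16-19 | J5 19-20 | J1 20-23 | J3 23-24 |
Completion: J1=23  J2=6  J3=24  J4=10  J5=20

24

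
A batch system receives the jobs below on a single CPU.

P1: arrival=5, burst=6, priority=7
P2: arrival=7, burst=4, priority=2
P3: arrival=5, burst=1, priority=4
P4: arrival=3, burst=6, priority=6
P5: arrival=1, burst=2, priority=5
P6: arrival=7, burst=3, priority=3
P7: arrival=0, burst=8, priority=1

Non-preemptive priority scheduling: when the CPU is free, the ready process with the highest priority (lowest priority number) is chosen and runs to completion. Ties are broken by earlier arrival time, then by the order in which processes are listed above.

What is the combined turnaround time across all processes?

Timeline: | P7 0-8 | P2 8-12 | P6 12-15 | P3 15-16 | P5 16-18 | P4 18-24 | P1 24-30 |
Completion: P1=30  P2=12  P3=16  P4=24  P5=18  P6=15  P7=8
Turnaround (C−A): P1=25  P2=5  P3=11  P4=21  P5=17  P6=8  P7=8
Turnaround = completion − arrival: P1=25, P2=5, P3=11, P4=21, P5=17, P6=8, P7=8
Total turnaround = 25 + 5 + 11 + 21 + 17 + 8 + 8 = 95

95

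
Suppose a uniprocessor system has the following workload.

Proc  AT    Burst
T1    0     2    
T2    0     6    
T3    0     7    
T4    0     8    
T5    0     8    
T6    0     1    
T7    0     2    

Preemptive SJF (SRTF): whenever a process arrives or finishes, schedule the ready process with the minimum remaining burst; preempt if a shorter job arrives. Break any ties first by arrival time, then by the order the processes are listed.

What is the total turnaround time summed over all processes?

98

Timeline: | T6 0-1 | T1 1-3 | T7 3-5 | T2 5-11 | T3 11-18 | T4 18-26 | T5 26-34 |
Completion: T1=3  T2=11  T3=18  T4=26  T5=34  T6=1  T7=5
Turnaround (C−A): T1=3  T2=11  T3=18  T4=26  T5=34  T6=1  T7=5
Turnaround = completion − arrival: T1=3, T2=11, T3=18, T4=26, T5=34, T6=1, T7=5
Total turnaround = 3 + 11 + 18 + 26 + 34 + 1 + 5 = 98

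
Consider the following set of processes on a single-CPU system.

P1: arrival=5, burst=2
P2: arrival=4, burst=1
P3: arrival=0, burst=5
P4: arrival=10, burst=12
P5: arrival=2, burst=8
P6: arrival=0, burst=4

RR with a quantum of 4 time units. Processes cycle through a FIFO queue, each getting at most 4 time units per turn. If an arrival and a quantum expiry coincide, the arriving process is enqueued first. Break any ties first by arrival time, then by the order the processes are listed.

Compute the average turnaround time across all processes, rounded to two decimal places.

Schedule: | P3 0-4 | P6 4-8 | P5 8-12 | P2 12-13 | P3 13-14 | P1 14-16 | P4 16-20 | P5 20-24 | P4 24-32 |
Completion: P1=16  P2=13  P3=14  P4=32  P5=24  P6=8
Turnaround (C−A): P1=11  P2=9  P3=14  P4=22  P5=22  P6=8
Turnaround times: P1=11, P2=9, P3=14, P4=22, P5=22, P6=8
Average turnaround = (11+9+14+22+22+8) / 6 = 86/6 = 14.33

14.33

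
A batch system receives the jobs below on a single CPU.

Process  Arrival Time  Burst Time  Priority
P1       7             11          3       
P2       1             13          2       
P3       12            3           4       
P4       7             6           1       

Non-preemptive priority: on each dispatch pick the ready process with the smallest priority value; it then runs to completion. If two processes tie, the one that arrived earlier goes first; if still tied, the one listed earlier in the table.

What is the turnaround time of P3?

Gantt: | idle 0-1 | P2 1-14 | P4 14-20 | P1 20-31 | P3 31-34 |
Completion: P1=31  P2=14  P3=34  P4=20
Turnaround (C−A): P1=24  P2=13  P3=22  P4=13
Turnaround(P3) = completion − arrival = 34 − 12 = 22

22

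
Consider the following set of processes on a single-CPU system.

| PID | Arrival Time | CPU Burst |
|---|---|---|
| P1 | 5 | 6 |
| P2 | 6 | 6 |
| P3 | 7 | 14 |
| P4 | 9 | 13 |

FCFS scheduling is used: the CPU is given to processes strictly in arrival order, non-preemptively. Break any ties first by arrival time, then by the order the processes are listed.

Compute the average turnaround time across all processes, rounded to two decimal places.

Schedule: | idle 0-5 | P1 5-11 | P2 11-17 | P3 17-31 | P4 31-44 |
Completion: P1=11  P2=17  P3=31  P4=44
Turnaround (C−A): P1=6  P2=11  P3=24  P4=35
Turnaround times: P1=6, P2=11, P3=24, P4=35
Average turnaround = (6+11+24+35) / 4 = 76/4 = 19.00

19.00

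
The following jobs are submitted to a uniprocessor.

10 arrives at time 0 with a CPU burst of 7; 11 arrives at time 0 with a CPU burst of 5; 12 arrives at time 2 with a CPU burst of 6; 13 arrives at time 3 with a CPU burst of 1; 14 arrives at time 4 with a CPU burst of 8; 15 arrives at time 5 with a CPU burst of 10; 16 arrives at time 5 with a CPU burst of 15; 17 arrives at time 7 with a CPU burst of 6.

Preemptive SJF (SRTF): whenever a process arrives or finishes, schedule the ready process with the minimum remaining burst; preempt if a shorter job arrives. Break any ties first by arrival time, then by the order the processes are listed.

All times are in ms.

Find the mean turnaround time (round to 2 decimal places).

Gantt: | 11 0-3 | 13 3-4 | 11 4-6 | 12 6-12 | 17 12-18 | 10 18-25 | 14 25-33 | 15 33-43 | 16 43-58 |
Completion: 10=25  11=6  12=12  13=4  14=33  15=43  16=58  17=18
Turnaround times: 10=25, 11=6, 12=10, 13=1, 14=29, 15=38, 16=53, 17=11
Average turnaround = (25+6+10+1+29+38+53+11) / 8 = 173/8 = 21.63

21.63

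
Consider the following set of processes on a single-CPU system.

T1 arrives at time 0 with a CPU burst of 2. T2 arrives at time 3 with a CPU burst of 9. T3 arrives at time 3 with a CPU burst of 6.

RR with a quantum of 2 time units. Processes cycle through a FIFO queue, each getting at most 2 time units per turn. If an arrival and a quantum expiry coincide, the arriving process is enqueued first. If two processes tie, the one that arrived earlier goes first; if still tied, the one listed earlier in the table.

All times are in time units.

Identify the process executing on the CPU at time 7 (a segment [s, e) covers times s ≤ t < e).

Schedule: | T1 0-2 | idle 2-3 | T2 3-5 | T3 5-7 | T2 7-9 | T3 9-11 | T2 11-13 | T3 13-15 | T2 15-18 |
Completion: T1=2  T2=18  T3=15

T2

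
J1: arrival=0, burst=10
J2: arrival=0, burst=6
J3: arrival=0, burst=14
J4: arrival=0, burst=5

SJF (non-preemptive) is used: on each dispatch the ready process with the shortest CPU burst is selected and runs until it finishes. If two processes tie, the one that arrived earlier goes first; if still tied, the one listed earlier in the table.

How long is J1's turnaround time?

21

Schedule: | J4 0-5 | J2 5-11 | J1 11-21 | J3 21-35 |
Completion: J1=21  J2=11  J3=35  J4=5
Turnaround(J1) = completion − arrival = 21 − 0 = 21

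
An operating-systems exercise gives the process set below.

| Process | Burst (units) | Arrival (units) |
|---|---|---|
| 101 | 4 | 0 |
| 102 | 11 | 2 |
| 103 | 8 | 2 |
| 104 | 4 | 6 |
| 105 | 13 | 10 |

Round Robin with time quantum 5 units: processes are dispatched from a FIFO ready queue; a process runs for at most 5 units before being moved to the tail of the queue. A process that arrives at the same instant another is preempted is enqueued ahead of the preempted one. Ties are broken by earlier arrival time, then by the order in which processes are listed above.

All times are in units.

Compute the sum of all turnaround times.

105

Schedule: | 101 0-4 | 102 4-9 | 103 9-14 | 104 14-18 | 102 18-23 | 105 23-28 | 103 28-31 | 102 31-32 | 105 32-40 |
Completion: 101=4  102=32  103=31  104=18  105=40
Turnaround = completion − arrival: 101=4, 102=30, 103=29, 104=12, 105=30
Total turnaround = 4 + 30 + 29 + 12 + 30 = 105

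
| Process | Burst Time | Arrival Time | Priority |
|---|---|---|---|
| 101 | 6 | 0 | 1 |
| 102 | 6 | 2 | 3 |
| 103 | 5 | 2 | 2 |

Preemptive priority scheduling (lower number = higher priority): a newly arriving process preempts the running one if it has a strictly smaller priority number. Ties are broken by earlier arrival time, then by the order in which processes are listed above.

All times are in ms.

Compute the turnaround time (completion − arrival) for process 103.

9

Gantt: | 101 0-6 | 103 6-11 | 102 11-17 |
Completion: 101=6  102=17  103=11
Turnaround(103) = completion − arrival = 11 − 2 = 9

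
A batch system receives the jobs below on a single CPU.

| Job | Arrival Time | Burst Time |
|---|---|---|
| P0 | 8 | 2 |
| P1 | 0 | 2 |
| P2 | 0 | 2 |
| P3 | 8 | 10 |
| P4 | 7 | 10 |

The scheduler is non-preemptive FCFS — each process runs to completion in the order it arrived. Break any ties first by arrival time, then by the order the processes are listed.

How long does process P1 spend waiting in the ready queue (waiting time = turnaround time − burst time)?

Schedule: | P1 0-2 | P2 2-4 | idle 4-7 | P4 7-17 | P0 17-19 | P3 19-29 |
Completion: P0=19  P1=2  P2=4  P3=29  P4=17
Turnaround (C−A): P0=11  P1=2  P2=4  P3=21  P4=10
Waiting(P1) = turnaround − burst = 2 − 2 = 0

0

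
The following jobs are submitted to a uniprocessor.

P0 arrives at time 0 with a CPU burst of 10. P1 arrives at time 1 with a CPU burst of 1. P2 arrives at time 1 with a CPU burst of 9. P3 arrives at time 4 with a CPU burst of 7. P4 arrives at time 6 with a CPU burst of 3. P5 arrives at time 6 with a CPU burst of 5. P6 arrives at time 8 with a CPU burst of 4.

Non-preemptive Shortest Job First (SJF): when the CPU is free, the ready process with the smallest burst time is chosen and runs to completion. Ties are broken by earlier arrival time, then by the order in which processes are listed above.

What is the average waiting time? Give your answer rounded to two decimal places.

11.43

Timeline: | P0 0-10 | P1 10-11 | P4 11-14 | P6 14-18 | P5 18-23 | P3 23-30 | P2 30-39 |
Completion: P0=10  P1=11  P2=39  P3=30  P4=14  P5=23  P6=18
Turnaround (C−A): P0=10  P1=10  P2=38  P3=26  P4=8  P5=17  P6=10
Waiting times: P0=0, P1=9, P2=29, P3=19, P4=5, P5=12, P6=6
Average waiting = (0+9+29+19+5+12+6) / 7 = 80/7 = 11.43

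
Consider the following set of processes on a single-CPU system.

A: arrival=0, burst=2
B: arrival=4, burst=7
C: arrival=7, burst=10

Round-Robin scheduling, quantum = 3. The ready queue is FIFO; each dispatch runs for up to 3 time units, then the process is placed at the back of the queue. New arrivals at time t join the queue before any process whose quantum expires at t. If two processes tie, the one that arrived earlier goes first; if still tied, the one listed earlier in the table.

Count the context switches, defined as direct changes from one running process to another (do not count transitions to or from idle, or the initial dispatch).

5

Gantt: | A 0-2 | idle 2-4 | B 4-7 | C 7-10 | B 10-13 | C 13-16 | B 16-17 | C 17-21 |
Completion: A=2  B=17  C=21
Turnaround (C−A): A=2  B=13  C=14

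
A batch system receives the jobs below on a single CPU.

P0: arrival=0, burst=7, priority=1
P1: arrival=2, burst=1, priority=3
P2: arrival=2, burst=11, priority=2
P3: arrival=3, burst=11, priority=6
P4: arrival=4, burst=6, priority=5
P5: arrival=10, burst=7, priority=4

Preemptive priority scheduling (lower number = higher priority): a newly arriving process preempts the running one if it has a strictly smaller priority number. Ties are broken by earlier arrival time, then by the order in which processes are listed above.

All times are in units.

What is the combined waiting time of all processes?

Timeline: | P0 0-7 | P2 7-18 | P1 18-19 | P5 19-26 | P4 26-32 | P3 32-43 |
Completion: P0=7  P1=19  P2=18  P3=43  P4=32  P5=26
Turnaround (C−A): P0=7  P1=17  P2=16  P3=40  P4=28  P5=16
Waiting = turnaround − burst: P0=0, P1=16, P2=5, P3=29, P4=22, P5=9
Total waiting = 0 + 16 + 5 + 29 + 22 + 9 = 81

81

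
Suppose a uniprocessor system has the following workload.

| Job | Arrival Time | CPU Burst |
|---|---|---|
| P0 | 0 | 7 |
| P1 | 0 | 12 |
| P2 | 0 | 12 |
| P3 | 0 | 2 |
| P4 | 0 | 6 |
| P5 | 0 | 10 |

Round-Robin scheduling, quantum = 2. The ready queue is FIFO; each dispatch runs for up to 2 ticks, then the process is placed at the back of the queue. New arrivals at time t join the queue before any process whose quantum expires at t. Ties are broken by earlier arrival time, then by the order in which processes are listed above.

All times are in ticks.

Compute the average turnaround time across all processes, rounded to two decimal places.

Schedule: | P0 0-2 | P1 2-4 | P2 4-6 | P3 6-8 | P4 8-10 | P5 10-12 | P0 12-14 | P1 14-16 | P2 16-18 | P4 18-20 | P5 20-22 | P0 22-24 | P1 24-26 | P2 26-28 | P4 28-30 | P5 30-32 | P0 32-33 | P1 33-35 | P2 35-37 | P5 37-39 | P1 39-41 | P2 41-43 | P5 43-45 | P1 45-47 | P2 47-49 |
Completion: P0=33  P1=47  P2=49  P3=8  P4=30  P5=45
Turnaround (C−A): P0=33  P1=47  P2=49  P3=8  P4=30  P5=45
Turnaround times: P0=33, P1=47, P2=49, P3=8, P4=30, P5=45
Average turnaround = (33+47+49+8+30+45) / 6 = 212/6 = 35.33

35.33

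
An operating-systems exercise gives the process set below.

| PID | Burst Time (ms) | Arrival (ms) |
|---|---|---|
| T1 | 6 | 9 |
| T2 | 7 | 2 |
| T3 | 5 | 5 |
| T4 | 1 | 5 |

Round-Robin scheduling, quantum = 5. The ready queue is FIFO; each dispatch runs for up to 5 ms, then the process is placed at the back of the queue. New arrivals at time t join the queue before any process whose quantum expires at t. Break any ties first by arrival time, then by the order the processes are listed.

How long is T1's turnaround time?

12

Timeline: | idle 0-2 | T2 2-7 | T3 7-12 | T4 12-13 | T2 13-15 | T1 15-21 |
Completion: T1=21  T2=15  T3=12  T4=13
Turnaround (C−A): T1=12  T2=13  T3=7  T4=8
Turnaround(T1) = completion − arrival = 21 − 9 = 12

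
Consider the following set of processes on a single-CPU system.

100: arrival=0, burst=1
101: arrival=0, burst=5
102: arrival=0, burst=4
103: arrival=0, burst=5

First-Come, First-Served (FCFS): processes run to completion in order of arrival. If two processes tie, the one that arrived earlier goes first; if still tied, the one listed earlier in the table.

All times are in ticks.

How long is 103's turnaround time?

Timeline: | 100 0-1 | 101 1-6 | 102 6-10 | 103 10-15 |
Completion: 100=1  101=6  102=10  103=15
Turnaround (C−A): 100=1  101=6  102=10  103=15
Turnaround(103) = completion − arrival = 15 − 0 = 15

15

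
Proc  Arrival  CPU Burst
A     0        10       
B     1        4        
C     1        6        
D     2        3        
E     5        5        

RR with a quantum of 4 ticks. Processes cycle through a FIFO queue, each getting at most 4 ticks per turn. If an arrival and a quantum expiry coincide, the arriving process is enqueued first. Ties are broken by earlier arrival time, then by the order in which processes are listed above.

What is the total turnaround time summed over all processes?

94

Schedule: | A 0-4 | B 4-8 | C 8-12 | D 12-15 | A 15-19 | E 19-23 | C 23-25 | A 25-27 | E 27-28 |
Completion: A=27  B=8  C=25  D=15  E=28
Turnaround (C−A): A=27  B=7  C=24  D=13  E=23
Turnaround = completion − arrival: A=27, B=7, C=24, D=13, E=23
Total turnaround = 27 + 7 + 24 + 13 + 23 = 94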